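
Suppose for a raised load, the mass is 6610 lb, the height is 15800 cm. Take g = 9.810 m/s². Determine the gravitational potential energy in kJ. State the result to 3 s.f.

4650 kJ

Directly: PE = mgh.
m = 6610 lb = 2998 kg; h = 15800 cm = 158.0 m; g = 9.810 m/s².
PE = 4.647×10^6 J
4.647×10^6 J × (1 kJ / 1000 J) = 4647 kJ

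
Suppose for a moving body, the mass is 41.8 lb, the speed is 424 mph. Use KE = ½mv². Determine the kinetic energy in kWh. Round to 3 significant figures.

0.0946 kWh

KE is given directly by: KE = ½mv².
m = 41.8 lb = 18.96 kg; v = 424 mph = 189.5 m/s.
KE = 3.406×10^5 J
3.406×10^5 J × (1 kWh / 3.600×10^6 J) = 0.09461 kWh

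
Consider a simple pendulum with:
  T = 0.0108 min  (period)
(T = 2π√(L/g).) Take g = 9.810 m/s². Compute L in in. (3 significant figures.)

Rearranging T = 2π√(L/g) for L: L = g·(T/2π)².
T = 0.0108 min = 0.6480 s; g = 9.810 m/s².
L = 0.1043 m
0.1043 m × (1 in / 0.02540 m) = 4.108 in

4.11 in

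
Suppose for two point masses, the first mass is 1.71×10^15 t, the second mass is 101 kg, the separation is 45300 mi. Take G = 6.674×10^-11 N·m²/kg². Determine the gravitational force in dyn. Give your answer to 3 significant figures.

F is given directly by: F = Gm₁m₂/r².
m₁ = 1.71×10^15 t = 1.710×10^18 kg; m₂ = 101 kg; r = 45300 mi = 7.290×10^7 m; G = 6.674×10^-11 N·m²/kg².
F = 2.169×10^-6 N
2.169×10^-6 N × (1 dyn / 1.000×10^-5 N) = 0.2169 dyn

0.217 dyn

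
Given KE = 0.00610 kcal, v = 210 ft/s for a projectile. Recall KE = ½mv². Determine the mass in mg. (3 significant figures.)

12500 mg

Rearranging KE = ½mv² for m: m = 2·KE/v².
KE = 0.00610 kcal = 25.52 J; v = 210 ft/s = 64.01 m/s.
m = 0.01246 kg
0.01246 kg × (1 mg / 1.000×10^-6 kg) = 12459 mg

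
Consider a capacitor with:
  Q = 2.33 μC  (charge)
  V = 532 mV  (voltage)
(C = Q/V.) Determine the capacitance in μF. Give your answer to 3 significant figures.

4.38 μF

C is given directly by: C = Q/V.
Q = 2.33 μC = 2.330×10^-6 C; V = 532 mV = 0.5320 V.
C = 4.380×10^-6 F
4.380×10^-6 F × (1 μF / 1.000×10^-6 F) = 4.380 μF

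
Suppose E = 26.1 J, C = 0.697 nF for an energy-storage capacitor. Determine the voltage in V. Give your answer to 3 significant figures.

2.74×10^5 V

Rearranging E = ½C·V² for V: V = √(2E/C).
E = 26.1 J; C = 0.697 nF = 6.970×10^-10 F.
V = 2.737×10^5 V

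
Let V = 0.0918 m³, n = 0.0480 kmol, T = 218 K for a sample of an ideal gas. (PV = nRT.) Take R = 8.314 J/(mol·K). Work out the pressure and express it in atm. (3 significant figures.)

From the ideal-gas law: P = nRT/V.
V = 0.0918 m³; n = 0.0480 kmol = 48.00 mol; T = 218 K; R = 8.314 J/(mol·K).
P = 9.477×10^5 Pa
9.477×10^5 Pa × (1 atm / 1.013×10^5 Pa) = 9.353 atm

9.35 atm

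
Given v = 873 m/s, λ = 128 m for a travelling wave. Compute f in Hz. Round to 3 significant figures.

Rearranging: f = v/λ.
v = 873 m/s; λ = 128 m.
f = 6.820 Hz

6.82 Hz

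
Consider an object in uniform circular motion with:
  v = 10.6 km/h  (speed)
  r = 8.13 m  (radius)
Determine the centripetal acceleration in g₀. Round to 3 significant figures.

0.109 g₀

a is given directly by: a = v²/r.
v = 10.6 km/h = 2.944 m/s; r = 8.13 m.
a = 1.066 m/s²
1.066 m/s² × (1 g₀ / 9.807 m/s²) = 0.1087 g₀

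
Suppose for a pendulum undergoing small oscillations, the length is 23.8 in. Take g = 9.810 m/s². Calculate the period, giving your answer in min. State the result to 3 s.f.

0.0260 min

T is given directly by: T = 2π√(L/g).
L = 23.8 in = 0.6045 m; g = 9.810 m/s².
T = 1.560 s
1.560 s × (1 min / 60.00 s) = 0.02600 min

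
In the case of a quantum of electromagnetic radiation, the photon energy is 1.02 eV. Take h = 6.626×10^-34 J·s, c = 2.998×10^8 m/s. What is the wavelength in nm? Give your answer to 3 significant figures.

1220 nm

Solving E = h·c/λ for λ: λ = hc/E.
E = 1.02 eV = 1.634×10^-19 J; h = 6.626×10^-34 J·s; c = 2.998×10^8 m/s.
λ = 1.216×10^-6 m
1.216×10^-6 m × (1 nm / 1.000×10^-9 m) = 1216 nm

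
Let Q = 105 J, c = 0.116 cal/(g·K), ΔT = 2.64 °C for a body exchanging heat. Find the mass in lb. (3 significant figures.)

0.181 lb

Rearranging Q = m·c·ΔT for m: m = Q/(c·ΔT).
Q = 105 J; c = 0.116 cal/(g·K) = 485.3 J/(kg·K); ΔT = 2.64 °C = 2.640 K.
m = 0.08195 kg
0.08195 kg × (1 lb / 0.4536 kg) = 0.1807 lb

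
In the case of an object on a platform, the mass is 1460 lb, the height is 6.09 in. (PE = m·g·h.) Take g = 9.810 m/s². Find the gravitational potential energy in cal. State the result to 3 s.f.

Directly: PE = mgh.
m = 1460 lb = 662.2 kg; h = 6.09 in = 0.1547 m; g = 9.810 m/s².
PE = 1005 J
1005 J × (1 cal / 4.184 J) = 240.2 cal

240 cal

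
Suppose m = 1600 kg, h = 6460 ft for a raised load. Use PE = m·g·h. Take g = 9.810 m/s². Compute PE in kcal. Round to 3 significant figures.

7390 kcal

PE is given directly by: PE = mgh.
m = 1600 kg; h = 6460 ft = 1969 m; g = 9.810 m/s².
PE = 3.091×10^7 J
3.091×10^7 J × (1 kcal / 4184 J) = 7387 kcal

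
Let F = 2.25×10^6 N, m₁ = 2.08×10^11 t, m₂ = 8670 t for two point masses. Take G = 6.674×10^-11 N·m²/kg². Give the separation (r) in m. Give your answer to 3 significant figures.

Solving F = G·m₁·m₂/r² for r: r = √(G·m₁m₂/F).
F = 2.25×10^6 N; m₁ = 2.08×10^11 t = 2.080×10^14 kg; m₂ = 8670 t = 8.670×10^6 kg; G = 6.674×10^-11 N·m²/kg².
r = 231.3 m

231 m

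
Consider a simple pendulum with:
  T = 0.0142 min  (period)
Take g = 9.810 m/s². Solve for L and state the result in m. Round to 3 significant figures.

0.180 m

Rearranging T = 2π√(L/g) for L: L = g·(T/2π)².
T = 0.0142 min = 0.8520 s; g = 9.810 m/s².
L = 0.1804 m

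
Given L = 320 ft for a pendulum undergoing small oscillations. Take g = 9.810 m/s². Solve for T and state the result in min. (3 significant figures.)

T is given directly by: T = 2π√(L/g).
L = 320 ft = 97.54 m; g = 9.810 m/s².
T = 19.81 s
19.81 s × (1 min / 60.00 s) = 0.3302 min

0.330 min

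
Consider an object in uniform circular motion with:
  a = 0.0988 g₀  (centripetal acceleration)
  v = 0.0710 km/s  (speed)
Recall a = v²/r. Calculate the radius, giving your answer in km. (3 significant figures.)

Rearranging a = v²/r for r: r = v²/a.
a = 0.0988 g₀ = 0.9689 m/s²; v = 0.0710 km/s = 71.00 m/s.
r = 5203 m
5203 m × (1 km / 1000 m) = 5.203 km

5.20 km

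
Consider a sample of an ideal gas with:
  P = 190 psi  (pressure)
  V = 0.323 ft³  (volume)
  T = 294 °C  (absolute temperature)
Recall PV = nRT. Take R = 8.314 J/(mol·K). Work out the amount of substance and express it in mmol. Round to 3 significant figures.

From the ideal-gas law: n = PV/(RT).
P = 190 psi = 1.310×10^6 Pa; V = 0.323 ft³ = 0.009146 m³; T = 294 °C = 567.1 K; R = 8.314 J/(mol·K).
n = 2.541 mol
2.541 mol × (1 mmol / 0.001000 mol) = 2541 mmol

2540 mmol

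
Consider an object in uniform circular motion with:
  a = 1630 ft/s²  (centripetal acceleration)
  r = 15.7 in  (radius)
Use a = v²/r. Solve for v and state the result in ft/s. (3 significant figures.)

Rearranging: v = √(a·r).
a = 1630 ft/s² = 496.8 m/s²; r = 15.7 in = 0.3988 m.
v = 14.08 m/s
14.08 m/s × (1 ft/s / 0.3048 m/s) = 46.18 ft/s

46.2 ft/s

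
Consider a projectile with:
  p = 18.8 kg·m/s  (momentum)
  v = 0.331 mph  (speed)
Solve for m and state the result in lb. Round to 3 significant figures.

280 lb

Rearranging p = m·v for m: m = p/v.
p = 18.8 kg·m/s; v = 0.331 mph = 0.1480 m/s.
m = 127.1 kg
127.1 kg × (1 lb / 0.4536 kg) = 280.1 lb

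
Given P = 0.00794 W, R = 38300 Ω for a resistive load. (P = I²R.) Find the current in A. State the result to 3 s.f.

Solving P = I²R for I: I = √(P/R).
P = 0.00794 W; R = 38300 Ω.
I = 4.553×10^-4 A

4.55×10^-4 A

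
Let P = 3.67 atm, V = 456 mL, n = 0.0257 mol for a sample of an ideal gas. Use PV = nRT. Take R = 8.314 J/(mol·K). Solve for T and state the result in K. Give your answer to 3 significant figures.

From the ideal-gas law: T = PV/(nR).
P = 3.67 atm = 3.719×10^5 Pa; V = 456 mL = 4.560×10^-4 m³; n = 0.0257 mol; R = 8.314 J/(mol·K).
T = 793.6 K

794 K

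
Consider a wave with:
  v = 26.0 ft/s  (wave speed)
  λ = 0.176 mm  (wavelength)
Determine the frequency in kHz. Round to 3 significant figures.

Solving v = f·λ for f: f = v/λ.
v = 26.0 ft/s = 7.925 m/s; λ = 0.176 mm = 1.760×10^-4 m.
f = 45027 Hz
45027 Hz × (1 kHz / 1000 Hz) = 45.03 kHz

45.0 kHz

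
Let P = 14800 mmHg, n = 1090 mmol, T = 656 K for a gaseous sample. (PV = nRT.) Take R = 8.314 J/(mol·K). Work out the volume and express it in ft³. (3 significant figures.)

Rearranging: V = nRT/P.
P = 14800 mmHg = 1.973×10^6 Pa; n = 1090 mmol = 1.090 mol; T = 656 K; R = 8.314 J/(mol·K).
V = 0.003013 m³
0.003013 m³ × (1 ft³ / 0.02832 m³) = 0.1064 ft³

0.106 ft³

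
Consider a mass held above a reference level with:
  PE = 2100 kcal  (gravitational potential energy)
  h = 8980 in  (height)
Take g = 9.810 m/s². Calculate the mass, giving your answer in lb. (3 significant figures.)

8660 lb

Rearranging PE = m·g·h for m: m = PE/(g·h).
PE = 2100 kcal = 8.786×10^6 J; h = 8980 in = 228.1 m; g = 9.810 m/s².
m = 3927 kg
3927 kg × (1 lb / 0.4536 kg) = 8657 lb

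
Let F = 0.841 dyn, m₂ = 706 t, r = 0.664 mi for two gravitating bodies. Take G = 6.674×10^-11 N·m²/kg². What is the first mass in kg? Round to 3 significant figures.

2.04×10^5 kg

From Newton's law of gravitation: m₁ = F·r²/(G·m₂).
F = 0.841 dyn = 8.410×10^-6 N; m₂ = 706 t = 7.060×10^5 kg; r = 0.664 mi = 1069 m; G = 6.674×10^-11 N·m²/kg².
m₁ = 2.038×10^5 kg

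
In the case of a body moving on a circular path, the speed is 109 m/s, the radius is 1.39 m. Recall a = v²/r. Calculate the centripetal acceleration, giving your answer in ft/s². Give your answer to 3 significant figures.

28000 ft/s²

a is given directly by: a = v²/r.
v = 109 m/s; r = 1.39 m.
a = 8547 m/s²
8547 m/s² × (1 ft/s² / 0.3048 m/s²) = 28043 ft/s²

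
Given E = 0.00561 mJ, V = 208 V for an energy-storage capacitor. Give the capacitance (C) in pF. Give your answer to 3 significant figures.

Rearranging E = ½C·V² for C: C = 2E/V².
E = 0.00561 mJ = 5.610×10^-6 J; V = 208 V.
C = 2.593×10^-10 F
2.593×10^-10 F × (1 pF / 1.000×10^-12 F) = 259.3 pF

259 pF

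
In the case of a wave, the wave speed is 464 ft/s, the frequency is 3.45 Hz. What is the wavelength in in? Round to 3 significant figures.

Solving v = f·λ for λ: λ = v/f.
v = 464 ft/s = 141.4 m/s; f = 3.45 Hz.
λ = 40.99 m
40.99 m × (1 in / 0.02540 m) = 1614 in

1610 in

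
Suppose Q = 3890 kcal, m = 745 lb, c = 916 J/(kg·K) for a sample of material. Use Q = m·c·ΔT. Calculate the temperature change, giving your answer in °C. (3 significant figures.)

Rearranging: ΔT = Q/(m·c).
Q = 3890 kcal = 1.628×10^7 J; m = 745 lb = 337.9 kg; c = 916 J/(kg·K).
ΔT = 52.58 K
Since 1 °C = 1 K, 52.58 °C.

52.6 °C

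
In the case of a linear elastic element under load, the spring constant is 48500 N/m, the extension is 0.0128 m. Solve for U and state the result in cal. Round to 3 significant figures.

0.950 cal

U is given directly by: U = ½kx².
k = 48500 N/m; x = 0.0128 m.
U = 3.973 J
3.973 J × (1 cal / 4.184 J) = 0.9496 cal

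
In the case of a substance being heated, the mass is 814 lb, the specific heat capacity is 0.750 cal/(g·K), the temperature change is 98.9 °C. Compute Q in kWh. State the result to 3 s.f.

31.8 kWh

Q is given directly by: Q = mcΔT.
m = 814 lb = 369.2 kg; c = 0.750 cal/(g·K) = 3138 J/(kg·K); ΔT = 98.9 °C = 98.90 K.
Q = 1.146×10^8 J
1.146×10^8 J × (1 kWh / 3.600×10^6 J) = 31.83 kWh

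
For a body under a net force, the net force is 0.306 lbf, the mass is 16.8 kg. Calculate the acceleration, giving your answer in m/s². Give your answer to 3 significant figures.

Solving F = m·a for a: a = F/m.
F = 0.306 lbf = 1.361 N; m = 16.8 kg.
a = 0.08102 m/s²

0.0810 m/s²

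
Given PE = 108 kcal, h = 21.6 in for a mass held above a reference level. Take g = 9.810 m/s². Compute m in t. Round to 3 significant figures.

84.0 t

Rearranging: m = PE/(g·h).
PE = 108 kcal = 4.519×10^5 J; h = 21.6 in = 0.5486 m; g = 9.810 m/s².
m = 83957 kg
83957 kg × (1 t / 1000 kg) = 83.96 t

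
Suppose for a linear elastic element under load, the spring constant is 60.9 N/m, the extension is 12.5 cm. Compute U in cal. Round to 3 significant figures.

Directly: U = ½kx².
k = 60.9 N/m; x = 12.5 cm = 0.1250 m.
U = 0.4758 J
0.4758 J × (1 cal / 4.184 J) = 0.1137 cal

0.114 cal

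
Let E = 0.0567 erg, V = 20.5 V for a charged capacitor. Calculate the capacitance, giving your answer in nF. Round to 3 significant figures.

Rearranging E = ½C·V² for C: C = 2E/V².
E = 0.0567 erg = 5.670×10^-9 J; V = 20.5 V.
C = 2.698×10^-11 F
2.698×10^-11 F × (1 nF / 1.000×10^-9 F) = 0.02698 nF

0.0270 nF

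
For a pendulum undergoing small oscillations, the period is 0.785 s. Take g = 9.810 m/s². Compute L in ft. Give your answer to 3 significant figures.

Rearranging: L = g·(T/2π)².
T = 0.785 s; g = 9.810 m/s².
L = 0.1531 m
0.1531 m × (1 ft / 0.3048 m) = 0.5024 ft

0.502 ft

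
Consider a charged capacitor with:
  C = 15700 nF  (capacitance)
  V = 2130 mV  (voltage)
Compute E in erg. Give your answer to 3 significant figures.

356 erg

Directly: E = ½CV².
C = 15700 nF = 1.570×10^-5 F; V = 2130 mV = 2.130 V.
E = 3.561×10^-5 J  (the unit combination reduces to kg·m²/s² = J)
3.561×10^-5 J × (1 erg / 1.000×10^-7 J) = 356.1 erg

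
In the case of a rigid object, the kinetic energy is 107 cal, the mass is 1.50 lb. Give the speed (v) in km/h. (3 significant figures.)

131 km/h

Solving KE = ½mv² for v: v = √(2·KE/m).
KE = 107 cal = 447.7 J; m = 1.50 lb = 0.6804 kg.
v = 36.28 m/s
36.28 m/s × (1 km/h / 0.2778 m/s) = 130.6 km/h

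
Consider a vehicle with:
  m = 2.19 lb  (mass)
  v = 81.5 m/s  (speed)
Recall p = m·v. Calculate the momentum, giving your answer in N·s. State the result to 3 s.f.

p is given directly by: p = mv.
m = 2.19 lb = 0.9934 kg; v = 81.5 m/s.
p = 80.96 kg·m/s  (the unit combination reduces to kg·m/s = kg·m/s)
Since 1 N·s = 1 kg·m/s, 80.96 N·s.

81.0 N·s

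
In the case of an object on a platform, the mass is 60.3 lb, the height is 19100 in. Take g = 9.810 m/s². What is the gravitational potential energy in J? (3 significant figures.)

Directly: PE = mgh.
m = 60.3 lb = 27.35 kg; h = 19100 in = 485.1 m; g = 9.810 m/s².
PE = 1.302×10^5 J

1.30×10^5 J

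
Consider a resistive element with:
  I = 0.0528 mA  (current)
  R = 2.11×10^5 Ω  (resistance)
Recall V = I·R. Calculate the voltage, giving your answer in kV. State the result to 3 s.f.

0.0111 kV

V is given directly by: V = IR.
I = 0.0528 mA = 5.280×10^-5 A; R = 2.11×10^5 Ω.
V = 11.14 V
11.14 V × (1 kV / 1000 V) = 0.01114 kV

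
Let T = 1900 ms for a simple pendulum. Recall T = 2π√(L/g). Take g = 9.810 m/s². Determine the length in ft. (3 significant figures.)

2.94 ft

Rearranging T = 2π√(L/g) for L: L = g·(T/2π)².
T = 1900 ms = 1.900 s; g = 9.810 m/s².
L = 0.8970 m
0.8970 m × (1 ft / 0.3048 m) = 2.943 ft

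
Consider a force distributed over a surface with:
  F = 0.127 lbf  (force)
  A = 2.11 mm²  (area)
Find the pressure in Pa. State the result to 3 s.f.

P is given directly by: P = F/A.
F = 0.127 lbf = 0.5649 N; A = 2.11 mm² = 2.110×10^-6 m².
P = 2.677×10^5 Pa

2.68×10^5 Pa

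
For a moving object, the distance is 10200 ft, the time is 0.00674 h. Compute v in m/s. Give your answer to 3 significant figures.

v is given directly by: v = d/t.
d = 10200 ft = 3109 m; t = 0.00674 h = 24.26 s.
v = 128.1 m/s

128 m/s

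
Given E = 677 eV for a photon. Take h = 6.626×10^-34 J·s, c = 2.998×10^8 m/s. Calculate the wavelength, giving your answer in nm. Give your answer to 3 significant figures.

1.83 nm

Solving E = h·c/λ for λ: λ = hc/E.
E = 677 eV = 1.085×10^-16 J; h = 6.626×10^-34 J·s; c = 2.998×10^8 m/s.
λ = 1.831×10^-9 m
1.831×10^-9 m × (1 nm / 1.000×10^-9 m) = 1.831 nm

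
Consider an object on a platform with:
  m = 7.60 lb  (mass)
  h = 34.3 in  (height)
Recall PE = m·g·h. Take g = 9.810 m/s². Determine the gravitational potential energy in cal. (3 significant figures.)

7.04 cal

PE is given directly by: PE = mgh.
m = 7.60 lb = 3.447 kg; h = 34.3 in = 0.8712 m; g = 9.810 m/s².
PE = 29.46 J  (the unit combination reduces to kg·m²/s² = J)
29.46 J × (1 cal / 4.184 J) = 7.042 cal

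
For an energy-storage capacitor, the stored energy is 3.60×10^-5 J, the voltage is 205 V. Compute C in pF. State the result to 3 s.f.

Rearranging: C = 2E/V².
E = 3.60×10^-5 J; V = 205 V.
C = 1.713×10^-9 F
1.713×10^-9 F × (1 pF / 1.000×10^-12 F) = 1713 pF

1710 pF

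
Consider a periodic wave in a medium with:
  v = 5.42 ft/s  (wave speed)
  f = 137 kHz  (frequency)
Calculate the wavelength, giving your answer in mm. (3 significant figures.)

Rearranging: λ = v/f.
v = 5.42 ft/s = 1.652 m/s; f = 137 kHz = 1.370×10^5 Hz.
λ = 1.206×10^-5 m
1.206×10^-5 m × (1 mm / 0.001000 m) = 0.01206 mm

0.0121 mm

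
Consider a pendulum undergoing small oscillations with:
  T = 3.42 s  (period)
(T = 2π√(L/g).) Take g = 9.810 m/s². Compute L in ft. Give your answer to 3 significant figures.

9.54 ft

Rearranging: L = g·(T/2π)².
T = 3.42 s; g = 9.810 m/s².
L = 2.906 m
2.906 m × (1 ft / 0.3048 m) = 9.536 ft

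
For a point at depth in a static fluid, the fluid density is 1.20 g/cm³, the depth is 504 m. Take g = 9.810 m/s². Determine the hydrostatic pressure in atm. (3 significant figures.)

58.6 atm

Directly: P = ρgh.
ρ = 1.20 g/cm³ = 1200 kg/m³; h = 504 m; g = 9.810 m/s².
P = 5.933×10^6 Pa  (the unit combination reduces to kg/(m·s²) = Pa)
5.933×10^6 Pa × (1 atm / 1.013×10^5 Pa) = 58.56 atm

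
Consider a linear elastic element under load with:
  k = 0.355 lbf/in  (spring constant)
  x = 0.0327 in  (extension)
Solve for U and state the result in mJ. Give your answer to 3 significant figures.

0.0214 mJ

Directly: U = ½kx².
k = 0.355 lbf/in = 62.17 N/m; x = 0.0327 in = 8.306×10^-4 m.
U = 2.144×10^-5 J  (the unit combination reduces to kg·m²/s² = J)
2.144×10^-5 J × (1 mJ / 0.001000 J) = 0.02144 mJ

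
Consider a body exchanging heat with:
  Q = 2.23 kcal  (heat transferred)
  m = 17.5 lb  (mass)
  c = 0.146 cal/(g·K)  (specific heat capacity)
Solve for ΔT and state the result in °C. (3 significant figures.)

Rearranging: ΔT = Q/(m·c).
Q = 2.23 kcal = 9330 J; m = 17.5 lb = 7.938 kg; c = 0.146 cal/(g·K) = 610.9 J/(kg·K).
ΔT = 1.924 K
Since 1 °C = 1 K, 1.924 °C.

1.92 °C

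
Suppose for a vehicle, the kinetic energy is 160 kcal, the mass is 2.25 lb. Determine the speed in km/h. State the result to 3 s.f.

Rearranging KE = ½mv² for v: v = √(2·KE/m).
KE = 160 kcal = 6.694×10^5 J; m = 2.25 lb = 1.021 kg.
v = 1145 m/s
1145 m/s × (1 km/h / 0.2778 m/s) = 4123 km/h

4120 km/h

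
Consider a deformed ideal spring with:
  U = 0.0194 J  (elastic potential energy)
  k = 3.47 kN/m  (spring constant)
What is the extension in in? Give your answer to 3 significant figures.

Rearranging U = ½k·x² for x: x = √(2U/k).
U = 0.0194 J; k = 3.47 kN/m = 3470 N/m.
x = 0.003344 m
0.003344 m × (1 in / 0.02540 m) = 0.1316 in

0.132 in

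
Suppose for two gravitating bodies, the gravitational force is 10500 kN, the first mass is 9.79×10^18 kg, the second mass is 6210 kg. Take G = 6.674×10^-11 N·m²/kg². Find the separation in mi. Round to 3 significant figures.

Rearranging F = G·m₁·m₂/r² for r: r = √(G·m₁m₂/F).
F = 10500 kN = 1.050×10^7 N; m₁ = 9.79×10^18 kg; m₂ = 6210 kg; G = 6.674×10^-11 N·m²/kg².
r = 621.6 m
621.6 m × (1 mi / 1609 m) = 0.3863 mi

0.386 mi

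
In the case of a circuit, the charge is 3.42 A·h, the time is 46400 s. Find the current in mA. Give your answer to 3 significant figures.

265 mA

Rearranging q = I·t for I: I = q/t.
q = 3.42 A·h = 12312 C; t = 46400 s.
I = 0.2653 A
0.2653 A × (1 mA / 0.001000 A) = 265.3 mA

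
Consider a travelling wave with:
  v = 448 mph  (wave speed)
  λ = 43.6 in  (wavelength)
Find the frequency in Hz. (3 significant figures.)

181 Hz

Solving v = f·λ for f: f = v/λ.
v = 448 mph = 200.3 m/s; λ = 43.6 in = 1.107 m.
f = 180.8 Hz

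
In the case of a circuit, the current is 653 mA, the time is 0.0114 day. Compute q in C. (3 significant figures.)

Directly: q = It.
I = 653 mA = 0.6530 A; t = 0.0114 day = 985.0 s.
q = 643.2 C  (the unit combination reduces to A·s = C)

643 C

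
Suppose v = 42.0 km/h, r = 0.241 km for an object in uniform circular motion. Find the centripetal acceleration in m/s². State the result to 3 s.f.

a is given directly by: a = v²/r.
v = 42.0 km/h = 11.67 m/s; r = 0.241 km = 241.0 m.
a = 0.5648 m/s²

0.565 m/s²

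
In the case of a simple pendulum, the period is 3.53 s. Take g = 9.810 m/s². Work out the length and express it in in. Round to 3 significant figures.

122 in

Rearranging: L = g·(T/2π)².
T = 3.53 s; g = 9.810 m/s².
L = 3.096 m
3.096 m × (1 in / 0.02540 m) = 121.9 in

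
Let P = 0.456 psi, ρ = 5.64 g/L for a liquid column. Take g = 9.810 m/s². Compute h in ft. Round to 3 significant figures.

186 ft

Solving P = ρ·g·h for h: h = P/(ρ·g).
P = 0.456 psi = 3144 Pa; ρ = 5.64 g/L = 5.640 kg/m³; g = 9.810 m/s².
h = 56.82 m
56.82 m × (1 ft / 0.3048 m) = 186.4 ft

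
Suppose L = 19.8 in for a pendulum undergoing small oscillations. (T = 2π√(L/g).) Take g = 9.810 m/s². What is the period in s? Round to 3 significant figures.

1.42 s

Directly: T = 2π√(L/g).
L = 19.8 in = 0.5029 m; g = 9.810 m/s².
T = 1.423 s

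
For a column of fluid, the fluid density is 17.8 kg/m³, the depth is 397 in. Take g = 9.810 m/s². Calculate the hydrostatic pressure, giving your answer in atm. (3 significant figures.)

Directly: P = ρgh.
ρ = 17.8 kg/m³; h = 397 in = 10.08 m; g = 9.810 m/s².
P = 1761 Pa
1761 Pa × (1 atm / 1.013×10^5 Pa) = 0.01738 atm

0.0174 atm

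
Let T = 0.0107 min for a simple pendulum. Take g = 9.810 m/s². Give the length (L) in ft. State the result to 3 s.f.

0.336 ft

Rearranging T = 2π√(L/g) for L: L = g·(T/2π)².
T = 0.0107 min = 0.6420 s; g = 9.810 m/s².
L = 0.1024 m
0.1024 m × (1 ft / 0.3048 m) = 0.3360 ft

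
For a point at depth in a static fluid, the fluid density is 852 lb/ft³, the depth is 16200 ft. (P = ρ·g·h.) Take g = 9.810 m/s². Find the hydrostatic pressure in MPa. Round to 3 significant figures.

Directly: P = ρgh.
ρ = 852 lb/ft³ = 13648 kg/m³; h = 16200 ft = 4938 m; g = 9.810 m/s².
P = 6.611×10^8 Pa
6.611×10^8 Pa × (1 MPa / 1.000×10^6 Pa) = 661.1 MPa

661 MPa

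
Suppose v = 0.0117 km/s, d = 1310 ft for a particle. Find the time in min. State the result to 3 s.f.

0.569 min

Rearranging v = d/t for t: t = d/v.
v = 0.0117 km/s = 11.70 m/s; d = 1310 ft = 399.3 m.
t = 34.13 s
34.13 s × (1 min / 60.00 s) = 0.5688 min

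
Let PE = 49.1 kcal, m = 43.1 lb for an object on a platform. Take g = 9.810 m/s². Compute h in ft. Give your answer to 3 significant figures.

Solving PE = m·g·h for h: h = PE/(m·g).
PE = 49.1 kcal = 2.054×10^5 J; m = 43.1 lb = 19.55 kg; g = 9.810 m/s².
h = 1071 m
1071 m × (1 ft / 0.3048 m) = 3514 ft

3510 ft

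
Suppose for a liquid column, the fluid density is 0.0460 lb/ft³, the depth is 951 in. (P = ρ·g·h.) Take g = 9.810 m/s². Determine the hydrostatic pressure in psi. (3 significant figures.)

Directly: P = ρgh.
ρ = 0.0460 lb/ft³ = 0.7368 kg/m³; h = 951 in = 24.16 m; g = 9.810 m/s².
P = 174.6 Pa
174.6 Pa × (1 psi / 6895 Pa) = 0.02532 psi

0.0253 psi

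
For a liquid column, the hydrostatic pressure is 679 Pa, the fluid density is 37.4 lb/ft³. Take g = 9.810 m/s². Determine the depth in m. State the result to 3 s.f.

Rearranging: h = P/(ρ·g).
P = 679 Pa; ρ = 37.4 lb/ft³ = 599.1 kg/m³; g = 9.810 m/s².
h = 0.1155 m

0.116 m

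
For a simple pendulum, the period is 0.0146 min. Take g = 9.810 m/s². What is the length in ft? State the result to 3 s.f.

Rearranging: L = g·(T/2π)².
T = 0.0146 min = 0.8760 s; g = 9.810 m/s².
L = 0.1907 m
0.1907 m × (1 ft / 0.3048 m) = 0.6256 ft

0.626 ft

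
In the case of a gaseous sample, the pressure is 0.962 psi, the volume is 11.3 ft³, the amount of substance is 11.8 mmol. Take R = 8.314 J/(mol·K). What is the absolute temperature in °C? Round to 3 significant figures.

21400 °C

Solving PV = nRT for T: T = PV/(nR).
P = 0.962 psi = 6633 Pa; V = 11.3 ft³ = 0.3200 m³; n = 11.8 mmol = 0.01180 mol; R = 8.314 J/(mol·K).
T = 21633 K
21633 K − 273.15 = 21360 °C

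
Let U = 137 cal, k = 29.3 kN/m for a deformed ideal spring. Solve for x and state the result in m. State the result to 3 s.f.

Rearranging U = ½k·x² for x: x = √(2U/k).
U = 137 cal = 573.2 J; k = 29.3 kN/m = 29300 N/m.
x = 0.1978 m

0.198 m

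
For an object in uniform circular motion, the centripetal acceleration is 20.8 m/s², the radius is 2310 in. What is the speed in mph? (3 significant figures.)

Rearranging: v = √(a·r).
a = 20.8 m/s²; r = 2310 in = 58.67 m.
v = 34.93 m/s
34.93 m/s × (1 mph / 0.4470 m/s) = 78.15 mph

78.1 mph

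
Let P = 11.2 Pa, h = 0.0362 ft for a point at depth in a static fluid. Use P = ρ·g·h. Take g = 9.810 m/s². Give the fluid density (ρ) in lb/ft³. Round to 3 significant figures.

Rearranging P = ρ·g·h for ρ: ρ = P/(g·h).
P = 11.2 Pa; h = 0.0362 ft = 0.01103 m; g = 9.810 m/s².
ρ = 103.5 kg/m³
103.5 kg/m³ × (1 lb/ft³ / 16.02 kg/m³) = 6.460 lb/ft³

6.46 lb/ft³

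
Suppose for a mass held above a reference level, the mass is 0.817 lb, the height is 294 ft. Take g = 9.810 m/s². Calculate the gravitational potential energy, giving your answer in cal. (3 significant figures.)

77.9 cal

PE is given directly by: PE = mgh.
m = 0.817 lb = 0.3706 kg; h = 294 ft = 89.61 m; g = 9.810 m/s².
PE = 325.8 J
325.8 J × (1 cal / 4.184 J) = 77.86 cal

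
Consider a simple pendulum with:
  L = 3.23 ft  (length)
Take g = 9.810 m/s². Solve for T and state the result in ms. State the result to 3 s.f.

1990 ms

Directly: T = 2π√(L/g).
L = 3.23 ft = 0.9845 m; g = 9.810 m/s².
T = 1.990 s
1.990 s × (1 ms / 0.001000 s) = 1990 ms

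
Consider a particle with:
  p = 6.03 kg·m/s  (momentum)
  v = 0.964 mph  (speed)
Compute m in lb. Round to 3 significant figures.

30.8 lb

Solving p = m·v for m: m = p/v.
p = 6.03 kg·m/s; v = 0.964 mph = 0.4309 m/s.
m = 13.99 kg
13.99 kg × (1 lb / 0.4536 kg) = 30.85 lb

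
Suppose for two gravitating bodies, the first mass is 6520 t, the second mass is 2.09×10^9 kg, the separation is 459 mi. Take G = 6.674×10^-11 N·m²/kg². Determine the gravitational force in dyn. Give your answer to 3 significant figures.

0.167 dyn

Directly: F = Gm₁m₂/r².
m₁ = 6520 t = 6.520×10^6 kg; m₂ = 2.09×10^9 kg; r = 459 mi = 7.387×10^5 m; G = 6.674×10^-11 N·m²/kg².
F = 1.667×10^-6 N  (the unit combination reduces to kg·m/s² = N)
1.667×10^-6 N × (1 dyn / 1.000×10^-5 N) = 0.1667 dyn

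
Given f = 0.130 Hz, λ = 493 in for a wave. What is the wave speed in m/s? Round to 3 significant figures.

1.63 m/s

v is given directly by: v = fλ.
f = 0.130 Hz; λ = 493 in = 12.52 m.
v = 1.628 m/s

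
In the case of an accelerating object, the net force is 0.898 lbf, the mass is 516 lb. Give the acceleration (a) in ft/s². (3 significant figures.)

0.0560 ft/s²

Solving F = m·a for a: a = F/m.
F = 0.898 lbf = 3.995 N; m = 516 lb = 234.1 kg.
a = 0.01707 m/s²
0.01707 m/s² × (1 ft/s² / 0.3048 m/s²) = 0.05599 ft/s²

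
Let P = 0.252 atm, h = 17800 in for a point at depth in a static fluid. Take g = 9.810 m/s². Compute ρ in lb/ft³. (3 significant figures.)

Rearranging: ρ = P/(g·h).
P = 0.252 atm = 25534 Pa; h = 17800 in = 452.1 m; g = 9.810 m/s².
ρ = 5.757 kg/m³
5.757 kg/m³ × (1 lb/ft³ / 16.02 kg/m³) = 0.3594 lb/ft³

0.359 lb/ft³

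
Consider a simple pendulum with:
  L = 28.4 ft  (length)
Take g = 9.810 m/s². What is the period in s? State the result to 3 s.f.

5.90 s

T is given directly by: T = 2π√(L/g).
L = 28.4 ft = 8.656 m; g = 9.810 m/s².
T = 5.902 s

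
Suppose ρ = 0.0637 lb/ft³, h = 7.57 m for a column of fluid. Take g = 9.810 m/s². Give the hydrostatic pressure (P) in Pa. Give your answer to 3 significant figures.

P is given directly by: P = ρgh.
ρ = 0.0637 lb/ft³ = 1.020 kg/m³; h = 7.57 m; g = 9.810 m/s².
P = 75.77 Pa

75.8 Pa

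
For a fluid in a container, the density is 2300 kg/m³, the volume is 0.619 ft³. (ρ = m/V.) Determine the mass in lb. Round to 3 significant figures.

88.9 lb

Rearranging: m = ρV.
ρ = 2300 kg/m³; V = 0.619 ft³ = 0.01753 m³.
m = 40.31 kg
40.31 kg × (1 lb / 0.4536 kg) = 88.88 lb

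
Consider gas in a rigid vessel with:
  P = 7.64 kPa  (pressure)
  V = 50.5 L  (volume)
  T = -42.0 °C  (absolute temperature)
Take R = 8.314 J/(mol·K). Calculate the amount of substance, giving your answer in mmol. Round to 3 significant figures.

From the ideal-gas law: n = PV/(RT).
P = 7.64 kPa = 7640 Pa; V = 50.5 L = 0.05050 m³; T = -42.0 °C = 231.1 K; R = 8.314 J/(mol·K).
n = 0.2008 mol
0.2008 mol × (1 mmol / 0.001000 mol) = 200.8 mmol

201 mmol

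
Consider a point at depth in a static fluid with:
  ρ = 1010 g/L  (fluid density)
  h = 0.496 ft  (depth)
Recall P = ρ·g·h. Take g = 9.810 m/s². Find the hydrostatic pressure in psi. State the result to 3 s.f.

0.217 psi

Directly: P = ρgh.
ρ = 1010 g/L = 1010 kg/m³; h = 0.496 ft = 0.1512 m; g = 9.810 m/s².
P = 1498 Pa
1498 Pa × (1 psi / 6895 Pa) = 0.2173 psi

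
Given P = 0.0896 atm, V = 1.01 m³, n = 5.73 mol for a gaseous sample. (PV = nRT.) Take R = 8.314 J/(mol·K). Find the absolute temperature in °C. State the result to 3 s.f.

-80.7 °C

Rearranging: T = PV/(nR).
P = 0.0896 atm = 9079 Pa; V = 1.01 m³; n = 5.73 mol; R = 8.314 J/(mol·K).
T = 192.5 K
192.5 K − 273.15 = -80.67 °C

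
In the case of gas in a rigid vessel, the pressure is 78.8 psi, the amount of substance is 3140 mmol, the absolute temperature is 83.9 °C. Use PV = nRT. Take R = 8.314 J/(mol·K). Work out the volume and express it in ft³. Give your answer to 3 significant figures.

From the ideal-gas law: V = nRT/P.
P = 78.8 psi = 5.433×10^5 Pa; n = 3140 mmol = 3.140 mol; T = 83.9 °C = 357.0 K; R = 8.314 J/(mol·K).
V = 0.01716 m³
0.01716 m³ × (1 ft³ / 0.02832 m³) = 0.6059 ft³

0.606 ft³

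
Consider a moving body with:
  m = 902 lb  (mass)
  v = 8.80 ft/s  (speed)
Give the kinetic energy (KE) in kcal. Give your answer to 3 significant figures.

0.352 kcal

KE is given directly by: KE = ½mv².
m = 902 lb = 409.1 kg; v = 8.80 ft/s = 2.682 m/s.
KE = 1472 J
1472 J × (1 kcal / 4184 J) = 0.3518 kcal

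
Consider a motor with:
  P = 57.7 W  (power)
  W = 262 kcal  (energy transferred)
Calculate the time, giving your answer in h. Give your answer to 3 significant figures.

Solving P = W/t for t: t = W/P.
P = 57.7 W; W = 262 kcal = 1.096×10^6 J.
t = 18998 s
18998 s × (1 h / 3600 s) = 5.277 h

5.28 h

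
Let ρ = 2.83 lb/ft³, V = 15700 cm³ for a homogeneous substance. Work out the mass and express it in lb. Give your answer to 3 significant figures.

Rearranging ρ = m/V for m: m = ρV.
ρ = 2.83 lb/ft³ = 45.33 kg/m³; V = 15700 cm³ = 0.01570 m³.
m = 0.7117 kg
0.7117 kg × (1 lb / 0.4536 kg) = 1.569 lb

1.57 lb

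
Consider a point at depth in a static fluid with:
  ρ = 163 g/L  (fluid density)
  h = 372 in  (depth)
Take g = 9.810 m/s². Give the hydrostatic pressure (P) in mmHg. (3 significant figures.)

P is given directly by: P = ρgh.
ρ = 163 g/L = 163.0 kg/m³; h = 372 in = 9.449 m; g = 9.810 m/s².
P = 15109 Pa  (the unit combination reduces to kg/(m·s²) = Pa)
15109 Pa × (1 mmHg / 133.3 Pa) = 113.3 mmHg

113 mmHg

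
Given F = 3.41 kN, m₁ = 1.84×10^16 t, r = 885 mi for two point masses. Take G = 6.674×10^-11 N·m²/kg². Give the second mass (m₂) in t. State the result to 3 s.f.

Rearranging F = G·m₁·m₂/r² for m₂: m₂ = F·r²/(G·m₁).
F = 3.41 kN = 3410 N; m₁ = 1.84×10^16 t = 1.840×10^19 kg; r = 885 mi = 1.424×10^6 m; G = 6.674×10^-11 N·m²/kg².
m₂ = 5.633×10^6 kg
5.633×10^6 kg × (1 t / 1000 kg) = 5633 t

5630 t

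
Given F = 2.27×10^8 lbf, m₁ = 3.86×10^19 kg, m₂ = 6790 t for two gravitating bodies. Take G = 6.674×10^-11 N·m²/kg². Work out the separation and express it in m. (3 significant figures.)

From Newton's law of gravitation: r = √(G·m₁m₂/F).
F = 2.27×10^8 lbf = 1.010×10^9 N; m₁ = 3.86×10^19 kg; m₂ = 6790 t = 6.790×10^6 kg; G = 6.674×10^-11 N·m²/kg².
r = 4162 m

4160 m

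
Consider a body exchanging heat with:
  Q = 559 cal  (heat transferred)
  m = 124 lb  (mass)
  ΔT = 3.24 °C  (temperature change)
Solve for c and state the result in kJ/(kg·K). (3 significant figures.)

Solving Q = m·c·ΔT for c: c = Q/(m·ΔT).
Q = 559 cal = 2339 J; m = 124 lb = 56.25 kg; ΔT = 3.24 °C = 3.240 K.
c = 12.83 J/(kg·K)
12.83 J/(kg·K) × (1 kJ/(kg·K) / 1000 J/(kg·K)) = 0.01283 kJ/(kg·K)

0.0128 kJ/(kg·K)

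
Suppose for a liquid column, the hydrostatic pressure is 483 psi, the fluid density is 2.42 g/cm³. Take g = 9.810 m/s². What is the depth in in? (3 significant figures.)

5520 in

Rearranging: h = P/(ρ·g).
P = 483 psi = 3.330×10^6 Pa; ρ = 2.42 g/cm³ = 2420 kg/m³; g = 9.810 m/s².
h = 140.3 m
140.3 m × (1 in / 0.02540 m) = 5523 in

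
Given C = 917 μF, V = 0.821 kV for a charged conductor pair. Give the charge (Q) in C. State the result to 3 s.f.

Solving C = Q/V for Q: Q = CV.
C = 917 μF = 9.170×10^-4 F; V = 0.821 kV = 821.0 V.
Q = 0.7529 C

0.753 C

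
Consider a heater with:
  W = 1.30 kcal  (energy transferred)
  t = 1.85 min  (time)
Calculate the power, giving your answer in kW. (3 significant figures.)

P is given directly by: P = W/t.
W = 1.30 kcal = 5439 J; t = 1.85 min = 111.0 s.
P = 49.00 W
49.00 W × (1 kW / 1000 W) = 0.04900 kW

0.0490 kW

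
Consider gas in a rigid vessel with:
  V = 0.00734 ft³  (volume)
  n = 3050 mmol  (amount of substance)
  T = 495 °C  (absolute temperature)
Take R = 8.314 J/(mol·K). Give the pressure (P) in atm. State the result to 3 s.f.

P is given directly by: P = nRT/V.
V = 0.00734 ft³ = 2.078×10^-4 m³; n = 3050 mmol = 3.050 mol; T = 495 °C = 768.1 K; R = 8.314 J/(mol·K).
P = 9.372×10^7 Pa  (the unit combination reduces to kg/(m·s²) = Pa)
9.372×10^7 Pa × (1 atm / 1.013×10^5 Pa) = 924.9 atm

925 atm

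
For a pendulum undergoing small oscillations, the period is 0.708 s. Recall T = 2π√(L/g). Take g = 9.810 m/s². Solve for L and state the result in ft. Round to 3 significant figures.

0.409 ft

Rearranging: L = g·(T/2π)².
T = 0.708 s; g = 9.810 m/s².
L = 0.1246 m
0.1246 m × (1 ft / 0.3048 m) = 0.4087 ft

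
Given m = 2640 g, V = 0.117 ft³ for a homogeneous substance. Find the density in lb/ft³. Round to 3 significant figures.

49.7 lb/ft³

Directly: ρ = m/V.
m = 2640 g = 2.640 kg; V = 0.117 ft³ = 0.003313 m³.
ρ = 796.8 kg/m³
796.8 kg/m³ × (1 lb/ft³ / 16.02 kg/m³) = 49.75 lb/ft³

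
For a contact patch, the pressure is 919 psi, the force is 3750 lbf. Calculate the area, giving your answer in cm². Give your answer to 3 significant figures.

Rearranging: A = F/P.
P = 919 psi = 6.336×10^6 Pa; F = 3750 lbf = 16681 N.
A = 0.002633 m²
0.002633 m² × (1 cm² / 1.000×10^-4 m²) = 26.33 cm²

26.3 cm²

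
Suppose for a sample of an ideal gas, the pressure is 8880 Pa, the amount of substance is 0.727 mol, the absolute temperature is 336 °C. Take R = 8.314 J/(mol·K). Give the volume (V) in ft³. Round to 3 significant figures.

From the ideal-gas law: V = nRT/P.
P = 8880 Pa; n = 0.727 mol; T = 336 °C = 609.1 K; R = 8.314 J/(mol·K).
V = 0.4146 m³
0.4146 m³ × (1 ft³ / 0.02832 m³) = 14.64 ft³

14.6 ft³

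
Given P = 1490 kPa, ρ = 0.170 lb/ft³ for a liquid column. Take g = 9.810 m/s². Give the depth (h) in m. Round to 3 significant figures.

55800 m

Solving P = ρ·g·h for h: h = P/(ρ·g).
P = 1490 kPa = 1.490×10^6 Pa; ρ = 0.170 lb/ft³ = 2.723 kg/m³; g = 9.810 m/s².
h = 55776 m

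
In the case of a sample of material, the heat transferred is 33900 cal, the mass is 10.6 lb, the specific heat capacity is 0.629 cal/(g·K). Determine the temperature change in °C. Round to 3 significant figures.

Rearranging: ΔT = Q/(m·c).
Q = 33900 cal = 1.418×10^5 J; m = 10.6 lb = 4.808 kg; c = 0.629 cal/(g·K) = 2632 J/(kg·K).
ΔT = 11.21 K
Since 1 °C = 1 K, 11.21 °C.

11.2 °C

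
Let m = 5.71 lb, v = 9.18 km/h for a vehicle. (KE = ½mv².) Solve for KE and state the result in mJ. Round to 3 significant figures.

KE is given directly by: KE = ½mv².
m = 5.71 lb = 2.590 kg; v = 9.18 km/h = 2.550 m/s.
KE = 8.421 J
8.421 J × (1 mJ / 0.001000 J) = 8421 mJ

8420 mJ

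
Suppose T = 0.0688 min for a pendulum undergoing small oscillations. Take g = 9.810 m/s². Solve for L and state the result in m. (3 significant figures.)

4.23 m

Solving T = 2π√(L/g) for L: L = g·(T/2π)².
T = 0.0688 min = 4.128 s; g = 9.810 m/s².
L = 4.234 m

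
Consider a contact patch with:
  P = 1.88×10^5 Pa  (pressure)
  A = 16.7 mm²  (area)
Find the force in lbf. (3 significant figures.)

Solving P = F/A for F: F = P·A.
P = 1.88×10^5 Pa; A = 16.7 mm² = 1.670×10^-5 m².
F = 3.140 N
3.140 N × (1 lbf / 4.448 N) = 0.7058 lbf

0.706 lbf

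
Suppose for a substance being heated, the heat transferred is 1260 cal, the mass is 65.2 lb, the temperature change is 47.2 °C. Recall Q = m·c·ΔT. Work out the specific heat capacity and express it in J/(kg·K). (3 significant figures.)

Solving Q = m·c·ΔT for c: c = Q/(m·ΔT).
Q = 1260 cal = 5272 J; m = 65.2 lb = 29.57 kg; ΔT = 47.2 °C = 47.20 K.
c = 3.777 J/(kg·K)

3.78 J/(kg·K)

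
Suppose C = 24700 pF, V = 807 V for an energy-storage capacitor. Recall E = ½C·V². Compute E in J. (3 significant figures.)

E is given directly by: E = ½CV².
C = 24700 pF = 2.470×10^-8 F; V = 807 V.
E = 0.008043 J

0.00804 J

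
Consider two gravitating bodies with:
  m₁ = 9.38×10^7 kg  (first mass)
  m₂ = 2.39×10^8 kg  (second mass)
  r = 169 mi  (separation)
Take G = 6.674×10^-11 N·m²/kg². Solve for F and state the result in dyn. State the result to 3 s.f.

2.02 dyn

F is given directly by: F = Gm₁m₂/r².
m₁ = 9.38×10^7 kg; m₂ = 2.39×10^8 kg; r = 169 mi = 2.720×10^5 m; G = 6.674×10^-11 N·m²/kg².
F = 2.023×10^-5 N  (the unit combination reduces to kg·m/s² = N)
2.023×10^-5 N × (1 dyn / 1.000×10^-5 N) = 2.023 dyn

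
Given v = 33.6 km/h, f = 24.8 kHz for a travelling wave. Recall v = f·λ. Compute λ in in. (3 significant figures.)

0.0148 in

Rearranging v = f·λ for λ: λ = v/f.
v = 33.6 km/h = 9.333 m/s; f = 24.8 kHz = 24800 Hz.
λ = 3.763×10^-4 m
3.763×10^-4 m × (1 in / 0.02540 m) = 0.01482 in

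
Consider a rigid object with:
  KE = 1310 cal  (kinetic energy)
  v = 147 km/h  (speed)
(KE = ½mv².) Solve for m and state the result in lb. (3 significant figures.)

Solving KE = ½mv² for m: m = 2·KE/v².
KE = 1310 cal = 5481 J; v = 147 km/h = 40.83 m/s.
m = 6.575 kg
6.575 kg × (1 lb / 0.4536 kg) = 14.49 lb

14.5 lb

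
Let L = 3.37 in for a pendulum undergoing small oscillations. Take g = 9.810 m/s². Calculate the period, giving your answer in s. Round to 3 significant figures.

Directly: T = 2π√(L/g).
L = 3.37 in = 0.08560 m; g = 9.810 m/s².
T = 0.5869 s

0.587 s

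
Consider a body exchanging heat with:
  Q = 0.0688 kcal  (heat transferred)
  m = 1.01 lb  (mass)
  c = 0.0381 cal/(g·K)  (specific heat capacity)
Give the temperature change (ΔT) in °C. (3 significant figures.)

Rearranging: ΔT = Q/(m·c).
Q = 0.0688 kcal = 287.9 J; m = 1.01 lb = 0.4581 kg; c = 0.0381 cal/(g·K) = 159.4 J/(kg·K).
ΔT = 3.942 K
Since 1 °C = 1 K, 3.942 °C.

3.94 °C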